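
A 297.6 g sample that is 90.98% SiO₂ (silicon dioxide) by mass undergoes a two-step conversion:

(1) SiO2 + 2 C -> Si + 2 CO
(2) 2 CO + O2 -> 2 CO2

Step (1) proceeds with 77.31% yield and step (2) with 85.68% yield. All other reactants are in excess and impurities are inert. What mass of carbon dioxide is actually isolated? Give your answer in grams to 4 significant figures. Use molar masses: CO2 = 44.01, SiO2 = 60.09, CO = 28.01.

262.7 g

Pure SiO2 = 297.6 × 0.9098 = 270.76 g.
n(SiO2) = 270.76 / 60.09 = 4.5058 mol.
Step 1 (SiO2:CO = 1:2): theoretical n(CO) = 9.0117 mol; at 77.31% yield, n(CO) = 6.9669 mol.
Step 2 (CO:CO2 = 2:2): theoretical n(CO2) = 6.9669 mol, so theoretical mass = 6.9669 × 44.01 = 306.62 g.
At 85.68% yield, actual mass of CO2 = 306.62 × 0.8568 = 262.71 g.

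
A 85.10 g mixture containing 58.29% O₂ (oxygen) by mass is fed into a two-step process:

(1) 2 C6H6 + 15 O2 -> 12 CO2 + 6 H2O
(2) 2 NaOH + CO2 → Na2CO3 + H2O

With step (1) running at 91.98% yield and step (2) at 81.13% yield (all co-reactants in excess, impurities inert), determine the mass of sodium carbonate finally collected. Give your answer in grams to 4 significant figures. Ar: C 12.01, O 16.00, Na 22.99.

Pure O2 = 85.10 × 0.5829 = 49.605 g.
M(O2) = 2(16.00) = 32.00 g/mol.
M(Na2CO3) = 2(22.99) + 12.01 + 3(16.00) = 105.99 g/mol.
n(O2) = 49.605 / 32.00 = 1.5501 mol.
Step 1 (O2:CO2 = 15:12): theoretical n(CO2) = 1.2401 mol; at 91.98% yield, n(CO2) = 1.1407 mol.
Step 2 (CO2:Na2CO3 = 1:1): theoretical n(Na2CO3) = 1.1407 mol, so theoretical mass = 1.1407 × 105.99 = 120.90 g.
At 81.13% yield, actual mass of Na2CO3 = 120.90 × 0.8113 = 98.085 g.

98.09 g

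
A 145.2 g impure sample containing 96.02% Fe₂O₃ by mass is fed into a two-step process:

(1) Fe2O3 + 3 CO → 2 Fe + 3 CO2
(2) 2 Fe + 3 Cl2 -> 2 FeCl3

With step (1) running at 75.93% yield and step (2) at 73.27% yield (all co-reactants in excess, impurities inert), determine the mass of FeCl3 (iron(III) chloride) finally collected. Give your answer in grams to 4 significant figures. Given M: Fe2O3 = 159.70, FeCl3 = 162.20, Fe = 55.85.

Pure Fe2O3 = 145.2 × 0.9602 = 139.42 g.
n(Fe2O3) = 139.42 / 159.70 = 0.87302 mol.
Step 1 (Fe2O3:Fe = 1:2): theoretical n(Fe) = 1.7460 mol; at 75.93% yield, n(Fe) = 1.3258 mol.
Step 2 (Fe:FeCl3 = 2:2): theoretical n(FeCl3) = 1.3258 mol, so theoretical mass = 1.3258 × 162.20 = 215.04 g.
At 73.27% yield, actual mass of FeCl3 = 215.04 × 0.7327 = 157.56 g.

157.6 g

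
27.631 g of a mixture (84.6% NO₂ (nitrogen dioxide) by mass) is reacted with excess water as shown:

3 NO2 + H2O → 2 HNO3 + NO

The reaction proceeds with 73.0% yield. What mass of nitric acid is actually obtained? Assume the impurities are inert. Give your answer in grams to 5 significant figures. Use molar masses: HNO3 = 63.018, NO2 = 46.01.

15.582 g

Pure NO2 available = 27.631 g × 0.846 = 23.3758 g.
n(NO2) = 23.3758 g / 46.01 g/mol = 0.508060 mol.
From the equation the NO2:HNO3 mole ratio is 3:2, so n(HNO3) = 0.508060 × 2/3 = 0.338706 mol.
Mass of HNO3 = 0.338706 mol × 63.018 g/mol = 21.3446 g.
Actual mass collected = 21.3446 g × 0.730 = 15.5816 g.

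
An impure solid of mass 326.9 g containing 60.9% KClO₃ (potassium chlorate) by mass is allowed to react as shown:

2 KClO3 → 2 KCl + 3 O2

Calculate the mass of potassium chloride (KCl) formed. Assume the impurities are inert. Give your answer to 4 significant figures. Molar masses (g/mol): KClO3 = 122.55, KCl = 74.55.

121.1 g

Mass of pure KClO3 = 326.9 g × 0.609 = 199.08 g.
n(KClO3) = 199.08 g / 122.55 g/mol = 1.6245 mol.
From the equation the KClO3:KCl mole ratio is 2:2, so n(KCl) = 1.6245 × 2/2 = 1.6245 mol.
Mass of KCl = 1.6245 mol × 74.55 g/mol = 121.11 g.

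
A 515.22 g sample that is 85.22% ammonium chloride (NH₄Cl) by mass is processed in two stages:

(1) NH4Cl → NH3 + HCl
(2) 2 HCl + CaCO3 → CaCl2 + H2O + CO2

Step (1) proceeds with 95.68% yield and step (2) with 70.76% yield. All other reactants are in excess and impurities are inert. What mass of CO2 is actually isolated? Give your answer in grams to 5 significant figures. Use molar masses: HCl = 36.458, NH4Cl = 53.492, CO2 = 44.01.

Pure NH4Cl = 515.22 × 0.8522 = 439.070 g.
n(NH4Cl) = 439.070 / 53.492 = 8.20815 mol.
Step 1 (NH4Cl:HCl = 1:1): theoretical n(HCl) = 8.20815 mol; at 95.68% yield, n(HCl) = 7.85356 mol.
Step 2 (HCl:CO2 = 2:1): theoretical n(CO2) = 3.92678 mol, so theoretical mass = 3.92678 × 44.01 = 172.818 g.
At 70.76% yield, actual mass of CO2 = 172.818 × 0.7076 = 122.286 g.

122.29 g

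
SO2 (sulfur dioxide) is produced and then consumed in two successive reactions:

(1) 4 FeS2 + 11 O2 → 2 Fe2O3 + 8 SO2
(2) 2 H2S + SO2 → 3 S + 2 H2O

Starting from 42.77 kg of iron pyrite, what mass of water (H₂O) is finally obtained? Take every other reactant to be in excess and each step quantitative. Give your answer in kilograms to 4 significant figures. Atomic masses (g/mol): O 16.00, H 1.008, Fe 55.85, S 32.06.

25.69 kg

M(FeS2) = 55.85 + 2(32.06) = 119.97 g/mol.
M(H2O) = 2(1.008) + 16.00 = 18.016 g/mol.
42.77 kg = 42770 g.
n(FeS2) = 42770 / 119.97 = 356.51 mol.
Step 1 gives a 4:8 ratio of FeS2 to SO2, so n(SO2) = 713.01 mol.
In step 2 the SO2:H2O ratio is 1:2, so n(H2O) = 1426.0 mol.
Mass of H2O = 1426.0 × 18.016 = 25691 g = 25.69 kg.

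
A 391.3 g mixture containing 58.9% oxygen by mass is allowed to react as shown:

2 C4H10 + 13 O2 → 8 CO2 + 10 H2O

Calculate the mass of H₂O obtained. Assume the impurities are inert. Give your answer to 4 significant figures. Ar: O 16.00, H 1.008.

99.81 g

Mass of pure O2 = 391.3 g × 0.589 = 230.48 g.
M(O2) = 2(16.00) = 32.00 g/mol.
M(H2O) = 2(1.008) + 16.00 = 18.016 g/mol.
n(O2) = 230.48 g / 32.00 g/mol = 7.2024 mol.
From the equation the O2:H2O mole ratio is 13:10, so n(H2O) = 7.2024 × 10/13 = 5.5403 mol.
Mass of H2O = 5.5403 mol × 18.016 g/mol = 99.814 g.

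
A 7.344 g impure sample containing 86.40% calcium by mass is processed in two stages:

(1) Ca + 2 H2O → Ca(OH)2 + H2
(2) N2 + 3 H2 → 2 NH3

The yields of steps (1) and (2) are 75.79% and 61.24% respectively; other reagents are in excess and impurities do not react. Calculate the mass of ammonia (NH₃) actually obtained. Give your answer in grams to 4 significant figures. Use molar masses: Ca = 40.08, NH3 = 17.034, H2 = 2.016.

0.8344 g

Pure Ca = 7.344 × 0.8640 = 6.3452 g.
n(Ca) = 6.3452 / 40.08 = 0.15831 mol.
Step 1 (Ca:H2 = 1:1): theoretical n(H2) = 0.15831 mol; at 75.79% yield, n(H2) = 0.11999 mol.
Step 2 (H2:NH3 = 3:2): theoretical n(NH3) = 0.079991 mol, so theoretical mass = 0.079991 × 17.034 = 1.3626 g.
At 61.24% yield, actual mass of NH3 = 1.3626 × 0.6124 = 0.83443 g.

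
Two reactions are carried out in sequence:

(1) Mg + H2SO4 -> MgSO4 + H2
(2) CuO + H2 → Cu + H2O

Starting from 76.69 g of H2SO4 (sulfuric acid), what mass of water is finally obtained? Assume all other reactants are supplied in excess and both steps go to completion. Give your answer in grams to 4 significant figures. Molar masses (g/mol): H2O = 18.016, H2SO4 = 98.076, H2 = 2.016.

n(H2SO4) = 76.690 / 98.076 = 0.78194 mol.
Step 1 gives a 1:1 ratio of H2SO4 to H2, so n(H2) = 0.78194 mol.
In step 2 the H2:H2O ratio is 1:1, so n(H2O) = 0.78194 mol.
Mass of H2O = 0.78194 × 18.016 = 14.088 g.

14.09 g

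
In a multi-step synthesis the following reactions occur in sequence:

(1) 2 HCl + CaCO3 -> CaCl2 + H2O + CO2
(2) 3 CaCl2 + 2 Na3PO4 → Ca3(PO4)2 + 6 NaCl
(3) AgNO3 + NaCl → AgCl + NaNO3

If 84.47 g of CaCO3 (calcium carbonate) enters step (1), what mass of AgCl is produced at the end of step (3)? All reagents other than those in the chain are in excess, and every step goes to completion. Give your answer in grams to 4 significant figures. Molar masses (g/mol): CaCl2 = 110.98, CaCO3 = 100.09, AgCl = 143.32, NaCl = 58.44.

241.9 g

n(CaCO3) = 84.47 / 100.09 = 0.84394 mol.
Reaction (1): CaCO3→CaCl2 ratio 1:1 ⇒ n(CaCl2) = 0.84394 mol.
Reaction (2): CaCl2→NaCl ratio 3:6 ⇒ n(NaCl) = 1.6879 mol.
Reaction (3): NaCl→AgCl ratio 1:1 ⇒ n(AgCl) = 1.6879 mol.
Mass of AgCl = 1.6879 × 143.32 = 241.91 g.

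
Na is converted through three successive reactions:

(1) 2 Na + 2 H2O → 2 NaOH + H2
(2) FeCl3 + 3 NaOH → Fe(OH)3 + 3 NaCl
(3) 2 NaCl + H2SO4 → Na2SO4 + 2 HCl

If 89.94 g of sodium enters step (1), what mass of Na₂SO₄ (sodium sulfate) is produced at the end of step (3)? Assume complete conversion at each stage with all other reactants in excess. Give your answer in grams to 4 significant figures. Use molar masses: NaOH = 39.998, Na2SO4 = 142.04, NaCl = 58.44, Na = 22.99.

277.8 g

n(Na) = 89.94 / 22.99 = 3.9121 mol.
Reaction (1): Na→NaOH ratio 2:2 ⇒ n(NaOH) = 3.9121 mol.
Reaction (2): NaOH→NaCl ratio 3:3 ⇒ n(NaCl) = 3.9121 mol.
Reaction (3): NaCl→Na2SO4 ratio 2:1 ⇒ n(Na2SO4) = 1.9561 mol.
Mass of Na2SO4 = 1.9561 × 142.04 = 277.84 g.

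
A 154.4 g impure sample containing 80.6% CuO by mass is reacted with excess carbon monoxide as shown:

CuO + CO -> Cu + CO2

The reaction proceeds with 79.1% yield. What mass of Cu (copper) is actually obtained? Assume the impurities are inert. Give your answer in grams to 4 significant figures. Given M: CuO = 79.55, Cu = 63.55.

Pure CuO available = 154.4 g × 0.806 = 124.45 g.
n(CuO) = 124.45 g / 79.55 g/mol = 1.5644 mol.
From the equation the CuO:Cu mole ratio is 1:1, so n(Cu) = 1.5644 × 1/1 = 1.5644 mol.
Mass of Cu = 1.5644 mol × 63.55 g/mol = 99.416 g.
Actual mass collected = 99.416 g × 0.791 = 78.638 g.

78.64 g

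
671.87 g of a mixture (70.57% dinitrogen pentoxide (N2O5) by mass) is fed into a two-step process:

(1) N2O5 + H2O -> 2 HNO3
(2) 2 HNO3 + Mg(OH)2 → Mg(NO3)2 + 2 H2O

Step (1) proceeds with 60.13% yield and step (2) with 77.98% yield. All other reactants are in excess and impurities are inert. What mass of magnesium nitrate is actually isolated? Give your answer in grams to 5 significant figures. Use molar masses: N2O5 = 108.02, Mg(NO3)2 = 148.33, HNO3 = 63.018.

Pure N2O5 = 671.87 × 0.7057 = 474.139 g.
n(N2O5) = 474.139 / 108.02 = 4.38936 mol.
Step 1 (N2O5:HNO3 = 1:2): theoretical n(HNO3) = 8.77872 mol; at 60.13% yield, n(HNO3) = 5.27864 mol.
Step 2 (HNO3:Mg(NO3)2 = 2:1): theoretical n(Mg(NO3)2) = 2.63932 mol, so theoretical mass = 2.63932 × 148.33 = 391.491 g.
At 77.98% yield, actual mass of Mg(NO3)2 = 391.491 × 0.7798 = 305.284 g.

305.28 g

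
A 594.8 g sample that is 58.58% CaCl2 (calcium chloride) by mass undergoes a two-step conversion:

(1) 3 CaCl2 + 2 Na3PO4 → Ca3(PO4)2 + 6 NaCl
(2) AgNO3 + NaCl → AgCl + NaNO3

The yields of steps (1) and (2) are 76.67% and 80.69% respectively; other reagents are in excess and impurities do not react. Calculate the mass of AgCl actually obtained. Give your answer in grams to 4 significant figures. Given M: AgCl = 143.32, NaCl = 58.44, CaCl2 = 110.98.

Pure CaCl2 = 594.8 × 0.5858 = 348.43 g.
n(CaCl2) = 348.43 / 110.98 = 3.1396 mol.
Step 1 (CaCl2:NaCl = 3:6): theoretical n(NaCl) = 6.2792 mol; at 76.67% yield, n(NaCl) = 4.8143 mol.
Step 2 (NaCl:AgCl = 1:1): theoretical n(AgCl) = 4.8143 mol, so theoretical mass = 4.8143 × 143.32 = 689.98 g.
At 80.69% yield, actual mass of AgCl = 689.98 × 0.8069 = 556.75 g.

556.7 g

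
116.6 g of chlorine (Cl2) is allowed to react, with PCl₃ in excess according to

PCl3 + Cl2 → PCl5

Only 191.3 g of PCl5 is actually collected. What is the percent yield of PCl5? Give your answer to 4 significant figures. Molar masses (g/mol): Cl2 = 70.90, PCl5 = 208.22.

55.87 %

n(Cl2) = 116.60 g / 70.90 g/mol = 1.6446 mol.
From the equation the Cl2:PCl5 mole ratio is 1:1, so n(PCl5) = 1.6446 × 1/1 = 1.6446 mol.
Mass of PCl5 = 1.6446 mol × 208.22 g/mol = 342.43 g.
This is the theoretical yield. Percent yield = 191.3 g / 342.43 g × 100% = 55.865%.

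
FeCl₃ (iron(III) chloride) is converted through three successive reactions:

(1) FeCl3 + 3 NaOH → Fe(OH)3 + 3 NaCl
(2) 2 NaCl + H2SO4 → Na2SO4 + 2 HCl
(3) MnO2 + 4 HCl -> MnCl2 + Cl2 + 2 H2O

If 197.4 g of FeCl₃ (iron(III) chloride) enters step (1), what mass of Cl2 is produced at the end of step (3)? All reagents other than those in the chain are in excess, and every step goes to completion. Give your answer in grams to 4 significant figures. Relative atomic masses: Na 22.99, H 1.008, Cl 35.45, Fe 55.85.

64.71 g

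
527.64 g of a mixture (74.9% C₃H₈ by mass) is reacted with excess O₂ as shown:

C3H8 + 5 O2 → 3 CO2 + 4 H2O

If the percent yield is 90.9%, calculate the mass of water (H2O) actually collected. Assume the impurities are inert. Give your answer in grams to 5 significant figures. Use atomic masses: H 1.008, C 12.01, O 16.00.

Pure C3H8 available = 527.64 g × 0.749 = 395.202 g.
M(C3H8) = 3(12.01) + 8(1.008) = 44.094 g/mol.
M(H2O) = 2(1.008) + 16.00 = 18.016 g/mol.
n(C3H8) = 395.202 g / 44.094 g/mol = 8.96272 mol.
From the equation the C3H8:H2O mole ratio is 1:4, so n(H2O) = 8.96272 × 4/1 = 35.8509 mol.
Mass of H2O = 35.8509 mol × 18.016 g/mol = 645.890 g.
Actual mass collected = 645.890 g × 0.909 = 587.114 g.

587.11 g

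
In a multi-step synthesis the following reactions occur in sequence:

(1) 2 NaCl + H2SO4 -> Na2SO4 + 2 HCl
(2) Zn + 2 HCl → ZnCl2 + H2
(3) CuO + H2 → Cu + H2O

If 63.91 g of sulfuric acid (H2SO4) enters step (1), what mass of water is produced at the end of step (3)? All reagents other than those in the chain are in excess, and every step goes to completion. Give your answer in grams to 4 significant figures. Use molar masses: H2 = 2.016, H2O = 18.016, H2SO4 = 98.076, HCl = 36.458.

11.74 g

n(H2SO4) = 63.91 / 98.076 = 0.65164 mol.
Reaction (1): H2SO4→HCl ratio 1:2 ⇒ n(HCl) = 1.3033 mol.
Reaction (2): HCl→H2 ratio 2:1 ⇒ n(H2) = 0.65164 mol.
Reaction (3): H2→H2O ratio 1:1 ⇒ n(H2O) = 0.65164 mol.
Mass of H2O = 0.65164 × 18.016 = 11.740 g.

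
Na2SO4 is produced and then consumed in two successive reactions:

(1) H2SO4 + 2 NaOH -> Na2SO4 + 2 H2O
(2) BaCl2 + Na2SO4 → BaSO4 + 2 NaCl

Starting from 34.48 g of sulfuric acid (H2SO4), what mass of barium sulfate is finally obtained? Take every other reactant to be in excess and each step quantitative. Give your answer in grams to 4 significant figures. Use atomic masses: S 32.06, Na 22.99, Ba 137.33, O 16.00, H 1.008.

82.05 g

M(H2SO4) = 2(1.008) + 32.06 + 4(16.00) = 98.076 g/mol.
M(BaSO4) = 137.33 + 32.06 + 4(16.00) = 233.39 g/mol.
n(H2SO4) = 34.480 / 98.076 = 0.35156 mol.
Step 1 gives a 1:1 ratio of H2SO4 to Na2SO4, so n(Na2SO4) = 0.35156 mol.
In step 2 the Na2SO4:BaSO4 ratio is 1:1, so n(BaSO4) = 0.35156 mol.
Mass of BaSO4 = 0.35156 × 233.39 = 82.052 g.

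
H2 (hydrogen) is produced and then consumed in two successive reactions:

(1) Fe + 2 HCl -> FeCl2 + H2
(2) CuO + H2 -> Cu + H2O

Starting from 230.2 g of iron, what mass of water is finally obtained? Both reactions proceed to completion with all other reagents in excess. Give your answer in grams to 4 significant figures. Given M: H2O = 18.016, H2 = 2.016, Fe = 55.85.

74.26 g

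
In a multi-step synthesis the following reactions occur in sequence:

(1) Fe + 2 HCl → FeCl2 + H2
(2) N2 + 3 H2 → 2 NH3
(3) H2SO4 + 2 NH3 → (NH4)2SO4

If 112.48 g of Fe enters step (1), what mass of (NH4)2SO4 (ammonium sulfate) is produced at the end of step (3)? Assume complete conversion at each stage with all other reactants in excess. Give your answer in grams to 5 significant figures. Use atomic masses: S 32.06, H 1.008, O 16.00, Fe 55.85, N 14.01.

M(Fe) = 55.85 g/mol.
M((NH4)2SO4) = 2(14.01) + 8(1.008) + 32.06 + 4(16.00) = 132.144 g/mol.
n(Fe) = 112.48 / 55.85 = 2.01397 mol.
Reaction (1): Fe→H2 ratio 1:1 ⇒ n(H2) = 2.01397 mol.
Reaction (2): H2→NH3 ratio 3:2 ⇒ n(NH3) = 1.34264 mol.
Reaction (3): NH3→(NH4)2SO4 ratio 2:1 ⇒ n((NH4)2SO4) = 0.671322 mol.
Mass of (NH4)2SO4 = 0.671322 × 132.144 = 88.7112 g.

88.711 g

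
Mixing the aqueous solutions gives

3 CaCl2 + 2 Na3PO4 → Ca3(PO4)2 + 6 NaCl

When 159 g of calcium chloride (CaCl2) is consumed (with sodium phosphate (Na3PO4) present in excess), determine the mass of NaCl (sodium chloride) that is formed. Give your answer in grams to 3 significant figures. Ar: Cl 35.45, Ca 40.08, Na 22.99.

167 g

M(CaCl2) = 40.08 + 2(35.45) = 110.98 g/mol.
M(NaCl) = 22.99 + 35.45 = 58.44 g/mol.
n(CaCl2) = 159.0 g / 110.98 g/mol = 1.433 mol.
From the equation the CaCl2:NaCl mole ratio is 3:6, so n(NaCl) = 1.433 × 6/3 = 2.865 mol.
Mass of NaCl = 2.865 mol × 58.44 g/mol = 167.5 g.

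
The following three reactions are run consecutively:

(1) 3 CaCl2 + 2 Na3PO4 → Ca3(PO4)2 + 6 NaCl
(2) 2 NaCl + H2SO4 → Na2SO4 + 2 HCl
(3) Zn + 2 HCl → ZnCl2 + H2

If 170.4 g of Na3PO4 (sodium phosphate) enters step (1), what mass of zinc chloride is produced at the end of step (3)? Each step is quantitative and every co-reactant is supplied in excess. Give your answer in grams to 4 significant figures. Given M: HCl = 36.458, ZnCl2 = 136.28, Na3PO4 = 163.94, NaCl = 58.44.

n(Na3PO4) = 170.4 / 163.94 = 1.0394 mol.
Reaction (1): Na3PO4→NaCl ratio 2:6 ⇒ n(NaCl) = 3.1182 mol.
Reaction (2): NaCl→HCl ratio 2:2 ⇒ n(HCl) = 3.1182 mol.
Reaction (3): HCl→ZnCl2 ratio 2:1 ⇒ n(ZnCl2) = 1.5591 mol.
Mass of ZnCl2 = 1.5591 × 136.28 = 212.48 g.

212.5 g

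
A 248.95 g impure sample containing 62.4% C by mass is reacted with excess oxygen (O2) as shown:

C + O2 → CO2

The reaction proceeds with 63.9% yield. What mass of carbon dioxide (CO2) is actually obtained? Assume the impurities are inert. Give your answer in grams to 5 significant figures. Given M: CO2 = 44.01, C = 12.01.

Pure C available = 248.95 g × 0.624 = 155.345 g.
n(C) = 155.345 g / 12.01 g/mol = 12.9346 mol.
From the equation the C:CO2 mole ratio is 1:1, so n(CO2) = 12.9346 × 1/1 = 12.9346 mol.
Mass of CO2 = 12.9346 mol × 44.01 g/mol = 569.253 g.
Actual mass collected = 569.253 g × 0.639 = 363.752 g.

363.75 g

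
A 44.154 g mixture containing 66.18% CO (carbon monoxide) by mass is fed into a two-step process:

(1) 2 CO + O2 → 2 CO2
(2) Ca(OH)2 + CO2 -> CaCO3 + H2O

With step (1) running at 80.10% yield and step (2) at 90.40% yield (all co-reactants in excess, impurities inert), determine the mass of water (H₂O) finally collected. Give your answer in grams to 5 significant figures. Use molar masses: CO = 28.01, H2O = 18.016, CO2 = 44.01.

13.610 g

Pure CO = 44.154 × 0.6618 = 29.2211 g.
n(CO) = 29.2211 / 28.01 = 1.04324 mol.
Step 1 (CO:CO2 = 2:2): theoretical n(CO2) = 1.04324 mol; at 80.10% yield, n(CO2) = 0.835634 mol.
Step 2 (CO2:H2O = 1:1): theoretical n(H2O) = 0.835634 mol, so theoretical mass = 0.835634 × 18.016 = 15.0548 g.
At 90.40% yield, actual mass of H2O = 15.0548 × 0.9040 = 13.6095 g.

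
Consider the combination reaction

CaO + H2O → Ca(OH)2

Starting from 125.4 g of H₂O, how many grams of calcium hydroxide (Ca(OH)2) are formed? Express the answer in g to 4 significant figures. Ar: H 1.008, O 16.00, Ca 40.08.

515.7 g

M(H2O) = 2(1.008) + 16.00 = 18.016 g/mol.
M(Ca(OH)2) = 40.08 + 2(16.00) + 2(1.008) = 74.096 g/mol.
n(H2O) = 125.40 g / 18.016 g/mol = 6.9605 mol.
From the equation the H2O:Ca(OH)2 mole ratio is 1:1, so n(Ca(OH)2) = 6.9605 × 1/1 = 6.9605 mol.
Mass of Ca(OH)2 = 6.9605 mol × 74.096 g/mol = 515.74 g.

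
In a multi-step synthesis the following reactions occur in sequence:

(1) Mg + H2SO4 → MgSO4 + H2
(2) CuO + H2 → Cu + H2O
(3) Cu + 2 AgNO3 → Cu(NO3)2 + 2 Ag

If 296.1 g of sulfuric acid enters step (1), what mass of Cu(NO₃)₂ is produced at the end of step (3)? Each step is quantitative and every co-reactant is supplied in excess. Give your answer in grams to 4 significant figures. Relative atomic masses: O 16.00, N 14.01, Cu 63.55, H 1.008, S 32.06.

566.3 g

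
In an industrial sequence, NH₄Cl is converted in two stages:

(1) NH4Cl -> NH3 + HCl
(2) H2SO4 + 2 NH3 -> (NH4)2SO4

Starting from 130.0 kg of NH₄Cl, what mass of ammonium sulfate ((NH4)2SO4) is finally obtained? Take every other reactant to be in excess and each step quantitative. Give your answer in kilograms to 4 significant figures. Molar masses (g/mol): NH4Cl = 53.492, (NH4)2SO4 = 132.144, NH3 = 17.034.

160.6 kg

130.0 kg = 130000 g.
n(NH4Cl) = 130000 / 53.492 = 2430.3 mol.
Step 1 gives a 1:1 ratio of NH4Cl to NH3, so n(NH3) = 2430.3 mol.
In step 2 the NH3:(NH4)2SO4 ratio is 2:1, so n((NH4)2SO4) = 1215.1 mol.
Mass of (NH4)2SO4 = 1215.1 × 132.144 = 160570 g = 160.6 kg.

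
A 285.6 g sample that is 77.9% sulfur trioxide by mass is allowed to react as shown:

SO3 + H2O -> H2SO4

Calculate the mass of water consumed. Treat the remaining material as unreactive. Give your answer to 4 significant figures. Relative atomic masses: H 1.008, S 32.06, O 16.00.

50.07 g

Mass of pure SO3 = 285.6 g × 0.779 = 222.48 g.
M(SO3) = 32.06 + 3(16.00) = 80.06 g/mol.
M(H2O) = 2(1.008) + 16.00 = 18.016 g/mol.
n(SO3) = 222.48 g / 80.06 g/mol = 2.7789 mol.
From the equation the SO3:H2O mole ratio is 1:1, so n(H2O) = 2.7789 × 1/1 = 2.7789 mol.
Mass of H2O = 2.7789 mol × 18.016 g/mol = 50.065 g.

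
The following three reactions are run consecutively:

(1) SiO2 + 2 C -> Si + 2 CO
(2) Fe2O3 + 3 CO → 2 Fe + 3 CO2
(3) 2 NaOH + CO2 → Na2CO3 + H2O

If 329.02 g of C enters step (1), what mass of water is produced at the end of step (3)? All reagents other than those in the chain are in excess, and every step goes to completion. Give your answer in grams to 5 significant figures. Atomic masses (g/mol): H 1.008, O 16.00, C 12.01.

493.56 g

M(C) = 12.01 g/mol.
M(H2O) = 2(1.008) + 16.00 = 18.016 g/mol.
n(C) = 329.02 / 12.01 = 27.3955 mol.
Reaction (1): C→CO ratio 2:2 ⇒ n(CO) = 27.3955 mol.
Reaction (2): CO→CO2 ratio 3:3 ⇒ n(CO2) = 27.3955 mol.
Reaction (3): CO2→H2O ratio 1:1 ⇒ n(H2O) = 27.3955 mol.
Mass of H2O = 27.3955 × 18.016 = 493.557 g.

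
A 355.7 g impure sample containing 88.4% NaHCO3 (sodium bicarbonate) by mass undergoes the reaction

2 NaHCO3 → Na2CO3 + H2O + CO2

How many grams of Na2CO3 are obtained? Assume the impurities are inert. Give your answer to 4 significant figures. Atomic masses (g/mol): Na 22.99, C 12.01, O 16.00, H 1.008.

198.4 g

Mass of pure NaHCO3 = 355.7 g × 0.884 = 314.44 g.
M(NaHCO3) = 22.99 + 1.008 + 12.01 + 3(16.00) = 84.008 g/mol.
M(Na2CO3) = 2(22.99) + 12.01 + 3(16.00) = 105.99 g/mol.
n(NaHCO3) = 314.44 g / 84.008 g/mol = 3.7430 mol.
From the equation the NaHCO3:Na2CO3 mole ratio is 2:1, so n(Na2CO3) = 3.7430 × 1/2 = 1.8715 mol.
Mass of Na2CO3 = 1.8715 mol × 105.99 g/mol = 198.36 g.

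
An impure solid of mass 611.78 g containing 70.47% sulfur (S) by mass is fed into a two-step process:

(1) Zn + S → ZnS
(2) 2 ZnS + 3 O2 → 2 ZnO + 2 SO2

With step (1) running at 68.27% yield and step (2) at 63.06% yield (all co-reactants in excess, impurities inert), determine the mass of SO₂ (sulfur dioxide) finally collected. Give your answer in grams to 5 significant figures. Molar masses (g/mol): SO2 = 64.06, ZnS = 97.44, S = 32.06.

Pure S = 611.78 × 0.7047 = 431.121 g.
n(S) = 431.121 / 32.06 = 13.4473 mol.
Step 1 (S:ZnS = 1:1): theoretical n(ZnS) = 13.4473 mol; at 68.27% yield, n(ZnS) = 9.18049 mol.
Step 2 (ZnS:SO2 = 2:2): theoretical n(SO2) = 9.18049 mol, so theoretical mass = 9.18049 × 64.06 = 588.102 g.
At 63.06% yield, actual mass of SO2 = 588.102 × 0.6306 = 370.857 g.

370.86 g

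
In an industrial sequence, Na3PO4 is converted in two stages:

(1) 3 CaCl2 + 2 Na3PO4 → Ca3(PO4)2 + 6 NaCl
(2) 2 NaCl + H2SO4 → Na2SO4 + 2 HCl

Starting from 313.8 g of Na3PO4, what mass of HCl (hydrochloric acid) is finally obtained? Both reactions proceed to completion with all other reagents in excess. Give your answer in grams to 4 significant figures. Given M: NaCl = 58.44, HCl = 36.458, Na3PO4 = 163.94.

n(Na3PO4) = 313.80 / 163.94 = 1.9141 mol.
Step 1 gives a 2:6 ratio of Na3PO4 to NaCl, so n(NaCl) = 5.7423 mol.
In step 2 the NaCl:HCl ratio is 2:2, so n(HCl) = 5.7423 mol.
Mass of HCl = 5.7423 × 36.458 = 209.35 g.

209.4 g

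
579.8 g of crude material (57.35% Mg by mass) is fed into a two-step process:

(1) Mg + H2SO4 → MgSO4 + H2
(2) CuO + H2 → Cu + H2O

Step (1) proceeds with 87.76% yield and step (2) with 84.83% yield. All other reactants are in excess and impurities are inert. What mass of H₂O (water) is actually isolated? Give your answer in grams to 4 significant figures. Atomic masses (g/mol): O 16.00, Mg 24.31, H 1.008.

183.5 g

Pure Mg = 579.8 × 0.5735 = 332.52 g.
M(Mg) = 24.31 g/mol.
M(H2O) = 2(1.008) + 16.00 = 18.016 g/mol.
n(Mg) = 332.52 / 24.31 = 13.678 mol.
Step 1 (Mg:H2 = 1:1): theoretical n(H2) = 13.678 mol; at 87.76% yield, n(H2) = 12.004 mol.
Step 2 (H2:H2O = 1:1): theoretical n(H2O) = 12.004 mol, so theoretical mass = 12.004 × 18.016 = 216.26 g.
At 84.83% yield, actual mass of H2O = 216.26 × 0.8483 = 183.46 g.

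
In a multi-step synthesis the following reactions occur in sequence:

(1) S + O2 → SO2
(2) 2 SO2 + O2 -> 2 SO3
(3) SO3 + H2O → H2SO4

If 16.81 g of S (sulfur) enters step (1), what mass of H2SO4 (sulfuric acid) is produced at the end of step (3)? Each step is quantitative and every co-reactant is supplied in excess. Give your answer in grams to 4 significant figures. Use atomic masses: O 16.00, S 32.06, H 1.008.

51.42 g

M(S) = 32.06 g/mol.
M(H2SO4) = 2(1.008) + 32.06 + 4(16.00) = 98.076 g/mol.
n(S) = 16.81 / 32.06 = 0.52433 mol.
Reaction (1): S→SO2 ratio 1:1 ⇒ n(SO2) = 0.52433 mol.
Reaction (2): SO2→SO3 ratio 2:2 ⇒ n(SO3) = 0.52433 mol.
Reaction (3): SO3→H2SO4 ratio 1:1 ⇒ n(H2SO4) = 0.52433 mol.
Mass of H2SO4 = 0.52433 × 98.076 = 51.424 g.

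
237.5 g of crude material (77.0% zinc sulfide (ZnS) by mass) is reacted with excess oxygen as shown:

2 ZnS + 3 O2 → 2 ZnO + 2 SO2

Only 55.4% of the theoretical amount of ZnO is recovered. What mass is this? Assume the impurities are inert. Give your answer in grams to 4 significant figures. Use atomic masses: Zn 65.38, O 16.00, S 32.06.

Pure ZnS available = 237.5 g × 0.770 = 182.88 g.
M(ZnS) = 65.38 + 32.06 = 97.44 g/mol.
M(ZnO) = 65.38 + 16.00 = 81.38 g/mol.
n(ZnS) = 182.88 g / 97.44 g/mol = 1.8768 mol.
From the equation the ZnS:ZnO mole ratio is 2:2, so n(ZnO) = 1.8768 × 2/2 = 1.8768 mol.
Mass of ZnO = 1.8768 mol × 81.38 g/mol = 152.73 g.
Actual mass collected = 152.73 g × 0.554 = 84.614 g.

84.61 g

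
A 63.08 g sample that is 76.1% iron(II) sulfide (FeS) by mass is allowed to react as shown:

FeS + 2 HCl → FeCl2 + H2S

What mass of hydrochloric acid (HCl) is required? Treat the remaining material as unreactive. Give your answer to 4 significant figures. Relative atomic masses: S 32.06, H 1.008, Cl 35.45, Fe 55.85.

39.82 g

Mass of pure FeS = 63.08 g × 0.761 = 48.004 g.
M(FeS) = 55.85 + 32.06 = 87.91 g/mol.
M(HCl) = 1.008 + 35.45 = 36.458 g/mol.
n(FeS) = 48.004 g / 87.91 g/mol = 0.54606 mol.
From the equation the FeS:HCl mole ratio is 1:2, so n(HCl) = 0.54606 × 2/1 = 1.0921 mol.
Mass of HCl = 1.0921 mol × 36.458 g/mol = 39.816 g.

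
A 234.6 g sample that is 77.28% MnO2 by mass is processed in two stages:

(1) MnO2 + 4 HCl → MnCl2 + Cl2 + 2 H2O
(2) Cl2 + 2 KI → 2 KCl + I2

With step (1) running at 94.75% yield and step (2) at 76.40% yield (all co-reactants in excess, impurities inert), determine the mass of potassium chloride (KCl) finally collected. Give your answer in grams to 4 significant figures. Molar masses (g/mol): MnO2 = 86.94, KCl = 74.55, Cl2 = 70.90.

Pure MnO2 = 234.6 × 0.7728 = 181.30 g.
n(MnO2) = 181.30 / 86.94 = 2.0853 mol.
Step 1 (MnO2:Cl2 = 1:1): theoretical n(Cl2) = 2.0853 mol; at 94.75% yield, n(Cl2) = 1.9759 mol.
Step 2 (Cl2:KCl = 1:2): theoretical n(KCl) = 3.9517 mol, so theoretical mass = 3.9517 × 74.55 = 294.60 g.
At 76.40% yield, actual mass of KCl = 294.60 × 0.7640 = 225.07 g.

225.1 g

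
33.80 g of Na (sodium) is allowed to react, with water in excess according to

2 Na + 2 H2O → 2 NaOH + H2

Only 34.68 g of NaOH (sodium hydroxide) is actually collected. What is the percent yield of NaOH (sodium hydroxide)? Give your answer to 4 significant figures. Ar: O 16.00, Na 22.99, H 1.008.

58.97 %

M(Na) = 22.99 g/mol.
M(NaOH) = 22.99 + 16.00 + 1.008 = 39.998 g/mol.
n(Na) = 33.800 g / 22.99 g/mol = 1.4702 mol.
From the equation the Na:NaOH mole ratio is 2:2, so n(NaOH) = 1.4702 × 2/2 = 1.4702 mol.
Mass of NaOH = 1.4702 mol × 39.998 g/mol = 58.805 g.
This is the theoretical yield. Percent yield = 34.68 g / 58.805 g × 100% = 58.974%.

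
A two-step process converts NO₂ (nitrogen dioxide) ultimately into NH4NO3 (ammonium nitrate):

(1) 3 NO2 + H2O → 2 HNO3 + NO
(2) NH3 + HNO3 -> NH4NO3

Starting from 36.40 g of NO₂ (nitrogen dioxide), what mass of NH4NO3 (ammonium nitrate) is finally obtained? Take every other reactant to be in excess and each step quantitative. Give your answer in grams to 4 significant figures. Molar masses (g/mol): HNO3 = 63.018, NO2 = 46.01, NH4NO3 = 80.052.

42.22 g

n(NO2) = 36.400 / 46.01 = 0.79113 mol.
Step 1 gives a 3:2 ratio of NO2 to HNO3, so n(HNO3) = 0.52742 mol.
In step 2 the HNO3:NH4NO3 ratio is 1:1, so n(NH4NO3) = 0.52742 mol.
Mass of NH4NO3 = 0.52742 × 80.052 = 42.221 g.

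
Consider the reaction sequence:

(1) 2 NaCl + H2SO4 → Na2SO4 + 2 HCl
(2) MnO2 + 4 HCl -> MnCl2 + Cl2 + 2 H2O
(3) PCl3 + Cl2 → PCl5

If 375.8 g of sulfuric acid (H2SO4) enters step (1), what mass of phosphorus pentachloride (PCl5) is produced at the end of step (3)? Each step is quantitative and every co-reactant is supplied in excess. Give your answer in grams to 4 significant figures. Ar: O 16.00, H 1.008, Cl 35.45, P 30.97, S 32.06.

M(H2SO4) = 2(1.008) + 32.06 + 4(16.00) = 98.076 g/mol.
M(PCl5) = 30.97 + 5(35.45) = 208.22 g/mol.
n(H2SO4) = 375.8 / 98.076 = 3.8317 mol.
Reaction (1): H2SO4→HCl ratio 1:2 ⇒ n(HCl) = 7.6634 mol.
Reaction (2): HCl→Cl2 ratio 4:1 ⇒ n(Cl2) = 1.9159 mol.
Reaction (3): Cl2→PCl5 ratio 1:1 ⇒ n(PCl5) = 1.9159 mol.
Mass of PCl5 = 1.9159 × 208.22 = 398.92 g.

398.9 g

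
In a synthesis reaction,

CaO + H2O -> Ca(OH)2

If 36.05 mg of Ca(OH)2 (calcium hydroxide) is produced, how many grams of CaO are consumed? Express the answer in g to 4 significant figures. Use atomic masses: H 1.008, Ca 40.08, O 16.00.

M(Ca(OH)2) = 40.08 + 2(16.00) + 2(1.008) = 74.096 g/mol.
M(CaO) = 40.08 + 16.00 = 56.08 g/mol.
Convert: 36.05 mg = 0.036050 g.
n(Ca(OH)2) = 0.036050 g / 74.096 g/mol = 0.00048653 mol.
From the equation the Ca(OH)2:CaO mole ratio is 1:1, so n(CaO) = 0.00048653 × 1/1 = 0.00048653 mol.
Mass of CaO = 0.00048653 mol × 56.08 g/mol = 0.027285 g.

0.02728 g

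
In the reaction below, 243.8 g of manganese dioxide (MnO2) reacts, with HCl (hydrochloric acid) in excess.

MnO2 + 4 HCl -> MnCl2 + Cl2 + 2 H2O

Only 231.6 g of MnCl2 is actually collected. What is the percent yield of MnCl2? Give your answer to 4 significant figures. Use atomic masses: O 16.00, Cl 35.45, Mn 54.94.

M(MnO2) = 54.94 + 2(16.00) = 86.94 g/mol.
M(MnCl2) = 54.94 + 2(35.45) = 125.84 g/mol.
n(MnO2) = 243.80 g / 86.94 g/mol = 2.8042 mol.
From the equation the MnO2:MnCl2 mole ratio is 1:1, so n(MnCl2) = 2.8042 × 1/1 = 2.8042 mol.
Mass of MnCl2 = 2.8042 mol × 125.84 g/mol = 352.88 g.
This is the theoretical yield. Percent yield = 231.6 g / 352.88 g × 100% = 65.631%.

65.63 %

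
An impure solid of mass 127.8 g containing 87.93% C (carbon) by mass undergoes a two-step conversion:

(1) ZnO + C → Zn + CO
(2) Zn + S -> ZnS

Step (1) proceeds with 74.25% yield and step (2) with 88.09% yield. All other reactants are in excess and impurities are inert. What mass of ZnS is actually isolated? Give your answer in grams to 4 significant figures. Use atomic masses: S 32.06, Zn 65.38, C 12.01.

596.3 g

Pure C = 127.8 × 0.8793 = 112.37 g.
M(C) = 12.01 g/mol.
M(ZnS) = 65.38 + 32.06 = 97.44 g/mol.
n(C) = 112.37 / 12.01 = 9.3567 mol.
Step 1 (C:Zn = 1:1): theoretical n(Zn) = 9.3567 mol; at 74.25% yield, n(Zn) = 6.9474 mol.
Step 2 (Zn:ZnS = 1:1): theoretical n(ZnS) = 6.9474 mol, so theoretical mass = 6.9474 × 97.44 = 676.95 g.
At 88.09% yield, actual mass of ZnS = 676.95 × 0.8809 = 596.33 g.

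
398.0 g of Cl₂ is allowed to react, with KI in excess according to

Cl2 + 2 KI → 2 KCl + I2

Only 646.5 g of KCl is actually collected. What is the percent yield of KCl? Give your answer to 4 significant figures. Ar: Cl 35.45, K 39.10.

M(Cl2) = 2(35.45) = 70.90 g/mol.
M(KCl) = 39.10 + 35.45 = 74.55 g/mol.
n(Cl2) = 398.00 g / 70.90 g/mol = 5.6135 mol.
From the equation the Cl2:KCl mole ratio is 1:2, so n(KCl) = 5.6135 × 2/1 = 11.227 mol.
Mass of KCl = 11.227 mol × 74.55 g/mol = 836.98 g.
This is the theoretical yield. Percent yield = 646.5 g / 836.98 g × 100% = 77.242%.

77.24 %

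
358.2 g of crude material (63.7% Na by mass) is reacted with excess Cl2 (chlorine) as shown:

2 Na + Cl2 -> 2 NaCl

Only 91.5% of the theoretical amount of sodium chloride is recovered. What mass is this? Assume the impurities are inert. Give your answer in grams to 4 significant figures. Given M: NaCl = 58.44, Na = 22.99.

Pure Na available = 358.2 g × 0.637 = 228.17 g.
n(Na) = 228.17 g / 22.99 g/mol = 9.9249 mol.
From the equation the Na:NaCl mole ratio is 2:2, so n(NaCl) = 9.9249 × 2/2 = 9.9249 mol.
Mass of NaCl = 9.9249 mol × 58.44 g/mol = 580.01 g.
Actual mass collected = 580.01 g × 0.915 = 530.71 g.

530.7 g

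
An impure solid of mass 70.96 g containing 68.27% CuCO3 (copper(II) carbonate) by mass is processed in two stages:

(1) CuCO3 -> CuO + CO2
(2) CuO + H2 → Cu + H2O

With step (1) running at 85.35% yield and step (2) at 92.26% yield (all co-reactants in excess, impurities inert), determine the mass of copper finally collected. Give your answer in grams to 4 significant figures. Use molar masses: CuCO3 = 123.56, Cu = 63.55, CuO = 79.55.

19.62 g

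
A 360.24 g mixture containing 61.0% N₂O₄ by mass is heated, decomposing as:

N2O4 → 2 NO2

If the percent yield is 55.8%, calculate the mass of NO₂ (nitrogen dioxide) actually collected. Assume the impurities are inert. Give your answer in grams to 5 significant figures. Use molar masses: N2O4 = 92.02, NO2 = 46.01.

122.62 g

Pure N2O4 available = 360.24 g × 0.610 = 219.746 g.
n(N2O4) = 219.746 g / 92.02 g/mol = 2.38803 mol.
From the equation the N2O4:NO2 mole ratio is 1:2, so n(NO2) = 2.38803 × 2/1 = 4.77606 mol.
Mass of NO2 = 4.77606 mol × 46.01 g/mol = 219.746 g.
Actual mass collected = 219.746 g × 0.558 = 122.618 g.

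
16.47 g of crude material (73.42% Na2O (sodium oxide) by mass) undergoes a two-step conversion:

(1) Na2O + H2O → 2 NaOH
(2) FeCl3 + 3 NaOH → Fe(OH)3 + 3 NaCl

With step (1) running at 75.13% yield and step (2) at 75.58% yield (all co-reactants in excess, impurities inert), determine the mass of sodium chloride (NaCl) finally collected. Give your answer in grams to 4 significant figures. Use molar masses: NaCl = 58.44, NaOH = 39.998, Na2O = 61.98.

12.95 g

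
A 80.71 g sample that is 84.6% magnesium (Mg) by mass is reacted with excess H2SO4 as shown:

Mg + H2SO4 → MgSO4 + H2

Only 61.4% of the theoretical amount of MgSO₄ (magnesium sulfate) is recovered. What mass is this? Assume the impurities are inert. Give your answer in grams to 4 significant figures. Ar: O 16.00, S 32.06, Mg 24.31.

Pure Mg available = 80.71 g × 0.846 = 68.281 g.
M(Mg) = 24.31 g/mol.
M(MgSO4) = 24.31 + 32.06 + 4(16.00) = 120.37 g/mol.
n(Mg) = 68.281 g / 24.31 g/mol = 2.8087 mol.
From the equation the Mg:MgSO4 mole ratio is 1:1, so n(MgSO4) = 2.8087 × 1/1 = 2.8087 mol.
Mass of MgSO4 = 2.8087 mol × 120.37 g/mol = 338.09 g.
Actual mass collected = 338.09 g × 0.614 = 207.59 g.

207.6 g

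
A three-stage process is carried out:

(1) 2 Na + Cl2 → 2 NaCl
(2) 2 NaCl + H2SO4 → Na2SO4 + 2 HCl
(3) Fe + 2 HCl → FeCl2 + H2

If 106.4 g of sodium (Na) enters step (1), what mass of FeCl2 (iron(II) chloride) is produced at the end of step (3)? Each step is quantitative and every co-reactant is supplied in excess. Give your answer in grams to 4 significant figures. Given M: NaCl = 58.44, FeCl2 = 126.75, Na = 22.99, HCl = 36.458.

293.3 g

n(Na) = 106.4 / 22.99 = 4.6281 mol.
Reaction (1): Na→NaCl ratio 2:2 ⇒ n(NaCl) = 4.6281 mol.
Reaction (2): NaCl→HCl ratio 2:2 ⇒ n(HCl) = 4.6281 mol.
Reaction (3): HCl→FeCl2 ratio 2:1 ⇒ n(FeCl2) = 2.3140 mol.
Mass of FeCl2 = 2.3140 × 126.75 = 293.31 g.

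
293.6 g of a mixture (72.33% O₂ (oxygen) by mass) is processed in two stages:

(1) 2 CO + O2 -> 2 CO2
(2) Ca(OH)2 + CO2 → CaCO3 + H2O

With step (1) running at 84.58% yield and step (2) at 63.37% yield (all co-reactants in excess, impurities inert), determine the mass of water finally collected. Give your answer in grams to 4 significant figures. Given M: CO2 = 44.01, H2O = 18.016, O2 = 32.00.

128.2 g

Pure O2 = 293.6 × 0.7233 = 212.36 g.
n(O2) = 212.36 / 32.00 = 6.6363 mol.
Step 1 (O2:CO2 = 1:2): theoretical n(CO2) = 13.273 mol; at 84.58% yield, n(CO2) = 11.226 mol.
Step 2 (CO2:H2O = 1:1): theoretical n(H2O) = 11.226 mol, so theoretical mass = 11.226 × 18.016 = 202.25 g.
At 63.37% yield, actual mass of H2O = 202.25 × 0.6337 = 128.16 g.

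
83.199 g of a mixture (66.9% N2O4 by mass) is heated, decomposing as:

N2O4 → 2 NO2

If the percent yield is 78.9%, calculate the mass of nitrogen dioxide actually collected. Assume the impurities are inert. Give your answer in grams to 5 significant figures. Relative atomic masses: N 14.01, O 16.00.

43.916 g

Pure N2O4 available = 83.199 g × 0.669 = 55.6601 g.
M(N2O4) = 2(14.01) + 4(16.00) = 92.02 g/mol.
M(NO2) = 14.01 + 2(16.00) = 46.01 g/mol.
n(N2O4) = 55.6601 g / 92.02 g/mol = 0.604870 mol.
From the equation the N2O4:NO2 mole ratio is 1:2, so n(NO2) = 0.604870 × 2/1 = 1.20974 mol.
Mass of NO2 = 1.20974 mol × 46.01 g/mol = 55.6601 g.
Actual mass collected = 55.6601 g × 0.789 = 43.9158 g.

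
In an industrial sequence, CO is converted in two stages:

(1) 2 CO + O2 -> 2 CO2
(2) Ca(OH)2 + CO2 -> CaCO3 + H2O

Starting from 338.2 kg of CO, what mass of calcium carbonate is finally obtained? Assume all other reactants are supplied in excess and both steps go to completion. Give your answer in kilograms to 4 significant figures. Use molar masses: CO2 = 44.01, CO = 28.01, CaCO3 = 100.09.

338.2 kg = 338200 g.
n(CO) = 338200 / 28.01 = 12074 mol.
Step 1 gives a 2:2 ratio of CO to CO2, so n(CO2) = 12074 mol.
In step 2 the CO2:CaCO3 ratio is 1:1, so n(CaCO3) = 12074 mol.
Mass of CaCO3 = 12074 × 100.09 = 1.2085 × 10^6 g = 1209 kg.

1209 kg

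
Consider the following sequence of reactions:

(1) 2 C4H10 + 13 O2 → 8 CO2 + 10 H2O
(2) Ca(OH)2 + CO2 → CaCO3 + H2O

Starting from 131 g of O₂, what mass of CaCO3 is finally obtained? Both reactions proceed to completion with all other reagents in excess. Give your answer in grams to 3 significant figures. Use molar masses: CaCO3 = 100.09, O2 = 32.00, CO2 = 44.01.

n(O2) = 131.0 / 32.00 = 4.094 mol.
Step 1 gives a 13:8 ratio of O2 to CO2, so n(CO2) = 2.519 mol.
In step 2 the CO2:CaCO3 ratio is 1:1, so n(CaCO3) = 2.519 mol.
Mass of CaCO3 = 2.519 × 100.09 = 252.1 g.

252 g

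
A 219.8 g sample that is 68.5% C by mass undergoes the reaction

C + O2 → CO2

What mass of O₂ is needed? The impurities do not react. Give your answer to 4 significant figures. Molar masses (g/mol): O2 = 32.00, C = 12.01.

401.2 g

Mass of pure C = 219.8 g × 0.685 = 150.56 g.
n(C) = 150.56 g / 12.01 g/mol = 12.536 mol.
From the equation the C:O2 mole ratio is 1:1, so n(O2) = 12.536 × 1/1 = 12.536 mol.
Mass of O2 = 12.536 mol × 32.00 g/mol = 401.17 g.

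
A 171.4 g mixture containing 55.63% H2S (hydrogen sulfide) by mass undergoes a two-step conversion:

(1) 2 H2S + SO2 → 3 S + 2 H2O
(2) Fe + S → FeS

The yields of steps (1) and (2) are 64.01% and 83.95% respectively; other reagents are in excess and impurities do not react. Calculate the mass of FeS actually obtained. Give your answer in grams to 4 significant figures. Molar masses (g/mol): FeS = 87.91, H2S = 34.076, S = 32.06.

198.3 g

Pure H2S = 171.4 × 0.5563 = 95.350 g.
n(H2S) = 95.350 / 34.076 = 2.7982 mol.
Step 1 (H2S:S = 2:3): theoretical n(S) = 4.1972 mol; at 64.01% yield, n(S) = 2.6866 mol.
Step 2 (S:FeS = 1:1): theoretical n(FeS) = 2.6866 mol, so theoretical mass = 2.6866 × 87.91 = 236.18 g.
At 83.95% yield, actual mass of FeS = 236.18 × 0.8395 = 198.28 g.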